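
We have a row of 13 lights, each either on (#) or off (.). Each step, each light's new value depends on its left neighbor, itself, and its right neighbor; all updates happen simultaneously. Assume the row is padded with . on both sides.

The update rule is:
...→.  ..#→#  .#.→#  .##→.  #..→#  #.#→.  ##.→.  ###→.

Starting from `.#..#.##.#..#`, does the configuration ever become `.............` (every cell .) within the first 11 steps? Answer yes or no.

yes

#####....####
.....#..#....
....######...
...#......#..
..###....###.
.#...#..#...#
###.######.##
.............
all cells are . at step 8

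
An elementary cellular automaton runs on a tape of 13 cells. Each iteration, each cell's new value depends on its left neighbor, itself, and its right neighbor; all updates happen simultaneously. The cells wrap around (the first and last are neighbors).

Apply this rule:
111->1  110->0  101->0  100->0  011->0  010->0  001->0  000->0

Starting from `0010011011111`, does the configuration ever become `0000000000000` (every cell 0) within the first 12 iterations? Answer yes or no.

yes

iteration 1: 0000000001110
iteration 2: 0000000000100
iteration 3: 0000000000000
all cells are 0 at iteration 3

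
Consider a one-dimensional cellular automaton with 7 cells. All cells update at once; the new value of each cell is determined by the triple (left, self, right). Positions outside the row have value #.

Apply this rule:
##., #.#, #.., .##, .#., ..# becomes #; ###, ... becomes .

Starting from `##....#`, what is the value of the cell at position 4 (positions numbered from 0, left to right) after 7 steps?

#

.##..##
######.
.....##
#...##.
##.####
.###...
##.##.#
position 4 holds #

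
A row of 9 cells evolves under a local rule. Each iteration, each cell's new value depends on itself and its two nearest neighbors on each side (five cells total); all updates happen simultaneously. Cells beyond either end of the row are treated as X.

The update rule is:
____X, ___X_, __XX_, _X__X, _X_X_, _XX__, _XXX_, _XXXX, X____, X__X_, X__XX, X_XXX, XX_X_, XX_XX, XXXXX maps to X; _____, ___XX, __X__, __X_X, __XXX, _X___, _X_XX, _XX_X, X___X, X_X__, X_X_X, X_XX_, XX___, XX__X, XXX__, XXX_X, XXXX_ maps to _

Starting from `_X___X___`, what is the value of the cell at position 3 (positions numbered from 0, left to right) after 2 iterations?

iteration 1: X___X____
iteration 2: ___X__XX_
position 3 holds X

X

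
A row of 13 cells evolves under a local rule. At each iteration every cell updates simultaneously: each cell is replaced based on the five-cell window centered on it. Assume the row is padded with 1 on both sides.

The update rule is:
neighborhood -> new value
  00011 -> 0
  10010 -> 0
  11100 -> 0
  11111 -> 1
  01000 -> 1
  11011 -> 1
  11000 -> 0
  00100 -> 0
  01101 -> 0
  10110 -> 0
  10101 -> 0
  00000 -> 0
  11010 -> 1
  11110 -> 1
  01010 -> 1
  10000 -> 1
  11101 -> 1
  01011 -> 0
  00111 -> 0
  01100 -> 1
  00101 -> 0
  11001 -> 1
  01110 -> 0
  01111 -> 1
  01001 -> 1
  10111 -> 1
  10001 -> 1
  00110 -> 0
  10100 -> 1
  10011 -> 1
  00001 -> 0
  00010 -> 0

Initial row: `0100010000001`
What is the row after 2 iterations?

1110110101000

1111001100000
1110110101000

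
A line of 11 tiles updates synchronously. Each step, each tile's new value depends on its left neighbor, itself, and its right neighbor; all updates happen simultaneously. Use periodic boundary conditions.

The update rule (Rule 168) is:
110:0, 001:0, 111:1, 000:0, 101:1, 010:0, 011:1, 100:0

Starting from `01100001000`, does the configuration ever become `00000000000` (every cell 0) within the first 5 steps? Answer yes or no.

yes

01000000000
00000000000
all cells are 0 at step 2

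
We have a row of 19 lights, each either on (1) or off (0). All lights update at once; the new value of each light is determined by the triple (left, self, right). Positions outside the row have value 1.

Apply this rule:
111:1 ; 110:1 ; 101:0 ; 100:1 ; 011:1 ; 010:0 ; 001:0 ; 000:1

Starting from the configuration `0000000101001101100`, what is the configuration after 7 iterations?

1111110000101101110
1111111110001101110
1111111111101101110
1111111111101101110  (fixed point — unchanged through iteration 7)

1111111111101101110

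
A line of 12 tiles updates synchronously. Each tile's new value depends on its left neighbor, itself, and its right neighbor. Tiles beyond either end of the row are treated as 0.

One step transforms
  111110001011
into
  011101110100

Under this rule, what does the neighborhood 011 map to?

At position 0 the neighborhood is 011; the next row has 0 there.

0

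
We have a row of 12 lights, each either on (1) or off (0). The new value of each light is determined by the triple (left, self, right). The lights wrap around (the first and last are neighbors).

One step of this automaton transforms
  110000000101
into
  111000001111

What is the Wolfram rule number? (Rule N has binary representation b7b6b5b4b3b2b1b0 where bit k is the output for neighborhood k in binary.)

254

position 0: 111 → 1  (bit 7 = 1)
position 1: 110 → 1  (bit 6 = 1)
position 10: 101 → 1  (bit 5 = 1)
position 2: 100 → 1  (bit 4 = 1)
position 11: 011 → 1  (bit 3 = 1)
position 9: 010 → 1  (bit 2 = 1)
position 8: 001 → 1  (bit 1 = 1)
position 3: 000 → 0  (bit 0 = 0)
bits b7..b0 = 11111110 = 254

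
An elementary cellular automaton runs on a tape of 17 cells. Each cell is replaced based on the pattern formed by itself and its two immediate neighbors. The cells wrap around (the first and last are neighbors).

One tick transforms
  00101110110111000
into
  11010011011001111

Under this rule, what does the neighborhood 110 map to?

1

At position 6 the neighborhood is 110; the next row has 1 there.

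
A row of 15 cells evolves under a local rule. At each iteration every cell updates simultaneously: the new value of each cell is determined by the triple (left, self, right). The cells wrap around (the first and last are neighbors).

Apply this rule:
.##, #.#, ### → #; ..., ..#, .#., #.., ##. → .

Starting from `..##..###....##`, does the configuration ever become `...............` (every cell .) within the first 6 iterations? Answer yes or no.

iteration 1: ..#...##.....#.
iteration 2: ......#........
iteration 3: ...............
all cells are . at iteration 3

yes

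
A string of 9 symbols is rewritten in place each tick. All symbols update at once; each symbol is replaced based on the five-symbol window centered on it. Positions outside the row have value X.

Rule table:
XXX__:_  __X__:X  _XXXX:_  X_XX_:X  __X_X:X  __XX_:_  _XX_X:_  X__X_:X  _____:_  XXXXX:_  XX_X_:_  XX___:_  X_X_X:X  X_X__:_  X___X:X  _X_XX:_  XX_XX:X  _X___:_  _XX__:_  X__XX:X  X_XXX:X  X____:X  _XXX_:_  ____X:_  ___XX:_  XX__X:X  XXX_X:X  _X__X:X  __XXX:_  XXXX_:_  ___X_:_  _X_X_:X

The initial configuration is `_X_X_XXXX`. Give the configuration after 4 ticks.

tick 1: _XXX_X___
tick 2: XX_X___X_
tick 3: _X___X_X_
tick 4: ___X_XXX_

___X_XXX_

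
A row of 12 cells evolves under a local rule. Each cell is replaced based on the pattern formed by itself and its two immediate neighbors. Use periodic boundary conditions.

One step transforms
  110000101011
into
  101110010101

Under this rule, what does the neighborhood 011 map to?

0

At position 10 the neighborhood is 011; the next row has 0 there.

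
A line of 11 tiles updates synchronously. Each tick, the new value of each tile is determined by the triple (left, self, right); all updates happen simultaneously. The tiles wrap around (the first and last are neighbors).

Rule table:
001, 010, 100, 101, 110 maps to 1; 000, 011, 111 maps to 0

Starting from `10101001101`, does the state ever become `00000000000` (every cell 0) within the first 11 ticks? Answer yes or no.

11111110110
00000011011
10000101101
11001110110
01110011011
10011101101
11100110110
00111011011
11001101101
01110110110
10011011011
tick 11 is 10011011011, still not uniform 0

no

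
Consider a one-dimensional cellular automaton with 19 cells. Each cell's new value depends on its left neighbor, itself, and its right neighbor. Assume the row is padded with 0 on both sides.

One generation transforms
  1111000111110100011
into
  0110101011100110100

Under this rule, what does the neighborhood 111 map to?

1

At position 1 the neighborhood is 111; the next row has 1 there.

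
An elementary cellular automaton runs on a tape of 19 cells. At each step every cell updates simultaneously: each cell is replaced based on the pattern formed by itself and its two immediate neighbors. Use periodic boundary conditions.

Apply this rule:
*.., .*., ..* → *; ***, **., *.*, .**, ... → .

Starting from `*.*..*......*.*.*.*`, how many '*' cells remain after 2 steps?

6

step 1: ..*****....**.*.*..
step 2: .*.....*..*...*.**.
count of *: 6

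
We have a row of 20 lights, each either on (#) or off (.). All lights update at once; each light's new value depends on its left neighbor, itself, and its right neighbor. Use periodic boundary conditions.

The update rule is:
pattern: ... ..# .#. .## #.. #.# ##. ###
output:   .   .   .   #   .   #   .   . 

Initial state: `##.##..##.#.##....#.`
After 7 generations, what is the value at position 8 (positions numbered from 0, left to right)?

generation 1: #.##...#.#.##......#
generation 2: .##.....#.##.......#
generation 3: ##.......##.........
generation 4: #........#..........
generation 5: ....................
generation 6: ....................  (fixed point — unchanged through generation 7)
position 8 holds .

.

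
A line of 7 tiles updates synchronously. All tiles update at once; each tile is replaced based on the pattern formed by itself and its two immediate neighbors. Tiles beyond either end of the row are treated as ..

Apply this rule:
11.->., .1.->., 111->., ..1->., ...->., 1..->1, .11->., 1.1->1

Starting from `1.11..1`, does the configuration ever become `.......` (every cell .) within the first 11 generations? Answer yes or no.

.1..1..
..1..1.
...1..1
....1..
.....1.
......1
.......
all cells are . at generation 7

yes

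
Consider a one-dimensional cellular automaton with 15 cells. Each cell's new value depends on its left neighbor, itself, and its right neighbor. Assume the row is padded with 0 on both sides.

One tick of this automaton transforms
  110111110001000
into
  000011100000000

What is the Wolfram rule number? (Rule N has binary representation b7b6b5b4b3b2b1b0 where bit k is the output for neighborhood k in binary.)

position 4: 111 → 1  (bit 7 = 1)
position 1: 110 → 0  (bit 6 = 0)
position 2: 101 → 0  (bit 5 = 0)
position 8: 100 → 0  (bit 4 = 0)
position 0: 011 → 0  (bit 3 = 0)
position 11: 010 → 0  (bit 2 = 0)
position 10: 001 → 0  (bit 1 = 0)
position 9: 000 → 0  (bit 0 = 0)
bits b7..b0 = 10000000 = 128

128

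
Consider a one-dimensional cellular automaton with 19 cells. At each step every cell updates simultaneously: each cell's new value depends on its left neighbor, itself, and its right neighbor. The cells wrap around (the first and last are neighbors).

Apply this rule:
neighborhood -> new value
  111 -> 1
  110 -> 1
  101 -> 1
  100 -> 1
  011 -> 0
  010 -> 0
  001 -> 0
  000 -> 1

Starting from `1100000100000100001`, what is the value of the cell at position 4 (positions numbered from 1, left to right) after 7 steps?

1

1111110011110011100
0111111001111001110
0011111100111100111
1001111110011110011
1100111111001111001
1110011111100111100
0111001111110011110
position 4 holds 1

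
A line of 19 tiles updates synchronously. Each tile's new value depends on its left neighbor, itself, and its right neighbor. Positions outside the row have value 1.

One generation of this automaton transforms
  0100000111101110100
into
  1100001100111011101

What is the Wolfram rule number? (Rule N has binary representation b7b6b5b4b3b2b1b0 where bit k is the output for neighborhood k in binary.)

110

position 8: 111 → 0  (bit 7 = 0)
position 10: 110 → 1  (bit 6 = 1)
position 0: 101 → 1  (bit 5 = 1)
position 2: 100 → 0  (bit 4 = 0)
position 7: 011 → 1  (bit 3 = 1)
position 1: 010 → 1  (bit 2 = 1)
position 6: 001 → 1  (bit 1 = 1)
position 3: 000 → 0  (bit 0 = 0)
bits b7..b0 = 01101110 = 110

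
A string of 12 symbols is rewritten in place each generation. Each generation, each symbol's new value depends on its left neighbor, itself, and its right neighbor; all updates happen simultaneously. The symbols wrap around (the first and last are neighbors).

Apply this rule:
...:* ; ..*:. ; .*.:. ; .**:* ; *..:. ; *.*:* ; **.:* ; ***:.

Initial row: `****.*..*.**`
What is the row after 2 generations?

**.**.**.**.

...**....**.
**.**.**.**.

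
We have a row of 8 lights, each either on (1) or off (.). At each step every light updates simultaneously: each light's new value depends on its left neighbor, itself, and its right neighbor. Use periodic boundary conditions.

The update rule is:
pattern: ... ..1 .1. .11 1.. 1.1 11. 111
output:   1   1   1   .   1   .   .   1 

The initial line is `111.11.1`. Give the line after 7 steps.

11......
..111111
11.1111.
....11..
1111..11
111.11.1  (repeats step 0; period 6)
step 7: 11......

11......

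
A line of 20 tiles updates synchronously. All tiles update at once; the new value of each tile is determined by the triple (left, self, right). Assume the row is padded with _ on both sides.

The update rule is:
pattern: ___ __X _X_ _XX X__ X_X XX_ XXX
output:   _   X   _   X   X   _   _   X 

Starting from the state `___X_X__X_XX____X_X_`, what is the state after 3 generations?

generation 1: __X___XX__X_X__X___X
generation 2: _X_X_XX_XX___XX_X_X_
generation 3: X____X__X_X_XX_____X

X____X__X_X_XX_____X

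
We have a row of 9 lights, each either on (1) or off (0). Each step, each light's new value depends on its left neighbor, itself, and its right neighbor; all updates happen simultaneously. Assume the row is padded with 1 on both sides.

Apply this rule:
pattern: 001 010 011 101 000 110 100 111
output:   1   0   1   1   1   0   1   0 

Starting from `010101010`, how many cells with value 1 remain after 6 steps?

5

step 1: 101010101
step 2: 010101011
step 3: 101010110
step 4: 010101101
step 5: 101011011
step 6: 010110110
count of 1: 5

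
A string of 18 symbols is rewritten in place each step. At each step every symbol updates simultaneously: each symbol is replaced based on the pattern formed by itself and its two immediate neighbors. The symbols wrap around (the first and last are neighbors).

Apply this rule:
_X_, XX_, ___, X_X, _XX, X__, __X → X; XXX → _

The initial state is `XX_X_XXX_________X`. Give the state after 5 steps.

_XXXXX_XXXXXXXXXXX
XX___XXX_________X
_XXXXX_XXXXXXXXXXX  (repeats step 1; period 2)
step 5: _XXXXX_XXXXXXXXXXX

_XXXXX_XXXXXXXXXXX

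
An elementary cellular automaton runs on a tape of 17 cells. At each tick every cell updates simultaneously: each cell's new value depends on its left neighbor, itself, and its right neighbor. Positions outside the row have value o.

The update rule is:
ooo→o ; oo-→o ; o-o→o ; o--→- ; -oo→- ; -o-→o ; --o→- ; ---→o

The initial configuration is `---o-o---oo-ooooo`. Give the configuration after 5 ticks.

oooooo-ooo-o--oo-

tick 1: -o-ooo-o--oo-oooo
tick 2: ooo-oooo---oo-ooo
tick 3: oooo-ooo-o--oo-oo
tick 4: ooooo-oooo---oo-o
tick 5: oooooo-ooo-o--oo-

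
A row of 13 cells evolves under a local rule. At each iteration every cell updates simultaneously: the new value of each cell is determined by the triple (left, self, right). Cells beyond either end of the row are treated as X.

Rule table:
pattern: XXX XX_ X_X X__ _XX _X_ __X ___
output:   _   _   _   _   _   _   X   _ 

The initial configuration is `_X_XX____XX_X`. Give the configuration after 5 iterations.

____X____X__X

iteration 1: ________X____
iteration 2: _______X____X
iteration 3: ______X____X_
iteration 4: _____X____X__
iteration 5: ____X____X__X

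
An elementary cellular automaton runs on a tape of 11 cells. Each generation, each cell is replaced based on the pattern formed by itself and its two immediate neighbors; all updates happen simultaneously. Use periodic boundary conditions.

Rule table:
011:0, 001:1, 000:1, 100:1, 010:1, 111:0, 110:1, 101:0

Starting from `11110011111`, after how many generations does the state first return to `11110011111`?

22

00011100000
11100111111
00111000000
11001111111
01110000000
10011111111
11100000000
00111111111
11000000001
01111111110
10000000011
11111111100
00000000111
11111111001
00000001110
11111110011
00000011100
11111100111
00000111000
11111001111
00001110000
11110011111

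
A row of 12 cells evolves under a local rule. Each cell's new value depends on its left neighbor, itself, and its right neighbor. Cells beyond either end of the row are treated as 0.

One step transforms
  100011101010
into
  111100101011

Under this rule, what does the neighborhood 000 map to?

1

At position 2 the neighborhood is 000; the next row has 1 there.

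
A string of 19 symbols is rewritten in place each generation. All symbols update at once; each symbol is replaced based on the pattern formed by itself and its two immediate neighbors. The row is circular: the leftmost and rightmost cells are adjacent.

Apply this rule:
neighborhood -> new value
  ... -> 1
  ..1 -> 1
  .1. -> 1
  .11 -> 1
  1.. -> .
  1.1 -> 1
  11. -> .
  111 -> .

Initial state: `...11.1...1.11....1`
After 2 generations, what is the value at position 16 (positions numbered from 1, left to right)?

1

.111.11.11111..1111
11..11.11.....11...
position 16 holds 1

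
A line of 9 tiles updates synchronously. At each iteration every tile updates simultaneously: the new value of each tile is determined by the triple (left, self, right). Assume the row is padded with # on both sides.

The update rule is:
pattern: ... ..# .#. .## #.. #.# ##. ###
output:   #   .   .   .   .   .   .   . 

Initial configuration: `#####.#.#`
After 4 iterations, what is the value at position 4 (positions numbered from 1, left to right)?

.........
.#######.
.........  (repeats iteration 1; period 2)
iteration 4: .#######.
position 4 holds #

#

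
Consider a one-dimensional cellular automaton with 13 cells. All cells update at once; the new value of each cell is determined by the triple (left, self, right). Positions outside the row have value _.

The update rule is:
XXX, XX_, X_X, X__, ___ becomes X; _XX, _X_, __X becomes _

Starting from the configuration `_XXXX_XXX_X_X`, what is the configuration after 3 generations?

__XXXX_XXX_X_
X__XXXX_XXX_X
_X__XXXX_XXX_

_X__XXXX_XXX_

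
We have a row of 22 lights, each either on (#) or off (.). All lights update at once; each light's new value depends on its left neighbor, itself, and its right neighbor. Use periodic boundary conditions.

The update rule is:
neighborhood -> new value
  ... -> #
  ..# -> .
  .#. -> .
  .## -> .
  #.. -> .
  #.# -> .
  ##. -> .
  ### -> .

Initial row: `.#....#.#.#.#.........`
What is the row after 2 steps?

...##.........########
.#....#######.........

.#....#######.........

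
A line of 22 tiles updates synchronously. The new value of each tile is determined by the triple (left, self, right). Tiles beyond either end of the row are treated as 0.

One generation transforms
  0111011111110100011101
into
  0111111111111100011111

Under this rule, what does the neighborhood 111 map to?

1

At position 2 the neighborhood is 111; the next row has 1 there.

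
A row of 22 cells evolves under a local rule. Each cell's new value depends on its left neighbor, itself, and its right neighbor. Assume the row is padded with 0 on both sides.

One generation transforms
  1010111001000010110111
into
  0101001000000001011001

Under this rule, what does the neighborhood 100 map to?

At position 7 the neighborhood is 100; the next row has 0 there.

0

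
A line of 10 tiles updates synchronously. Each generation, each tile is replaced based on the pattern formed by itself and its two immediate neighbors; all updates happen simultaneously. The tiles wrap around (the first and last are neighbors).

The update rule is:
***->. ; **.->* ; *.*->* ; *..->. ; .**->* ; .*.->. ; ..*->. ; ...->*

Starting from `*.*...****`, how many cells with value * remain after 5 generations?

**..*.*...
**...*..*.
**.*.....*
.**..***.*
***..*.**.
count of *: 6

6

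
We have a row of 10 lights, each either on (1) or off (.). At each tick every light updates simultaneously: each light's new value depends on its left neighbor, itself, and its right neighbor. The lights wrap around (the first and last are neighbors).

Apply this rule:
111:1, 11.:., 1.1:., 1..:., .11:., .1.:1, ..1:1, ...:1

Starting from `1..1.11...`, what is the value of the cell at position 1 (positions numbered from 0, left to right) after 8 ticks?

.

1.11....11
.....111.1
.1111.1..1
..11..1.11
.1...11...
11.11...11
1.....11.1
..1111....
position 1 holds .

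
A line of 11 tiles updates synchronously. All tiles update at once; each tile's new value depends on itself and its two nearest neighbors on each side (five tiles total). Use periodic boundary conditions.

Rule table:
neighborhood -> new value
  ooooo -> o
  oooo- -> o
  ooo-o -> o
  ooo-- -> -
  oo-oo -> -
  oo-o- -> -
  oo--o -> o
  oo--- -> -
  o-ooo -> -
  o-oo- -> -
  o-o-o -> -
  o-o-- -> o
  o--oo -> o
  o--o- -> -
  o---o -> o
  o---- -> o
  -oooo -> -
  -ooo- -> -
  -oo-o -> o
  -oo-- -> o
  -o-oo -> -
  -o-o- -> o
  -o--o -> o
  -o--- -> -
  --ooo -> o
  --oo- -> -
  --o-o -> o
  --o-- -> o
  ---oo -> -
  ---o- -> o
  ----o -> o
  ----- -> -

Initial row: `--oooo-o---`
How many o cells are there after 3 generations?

generation 1: o-o-oo-o-o-
generation 2: -o---o--o-o
generation 3: oo-oooo-oo-
count of o: 8

8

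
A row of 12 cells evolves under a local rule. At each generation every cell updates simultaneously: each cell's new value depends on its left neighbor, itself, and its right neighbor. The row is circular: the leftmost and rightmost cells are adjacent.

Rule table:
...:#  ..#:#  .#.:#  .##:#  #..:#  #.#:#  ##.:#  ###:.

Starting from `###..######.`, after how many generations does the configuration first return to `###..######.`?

generation 1: #.####....##
generation 2: ###..######.

2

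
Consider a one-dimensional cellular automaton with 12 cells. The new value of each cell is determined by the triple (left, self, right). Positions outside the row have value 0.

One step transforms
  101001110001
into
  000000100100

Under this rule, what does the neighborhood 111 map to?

1

At position 6 the neighborhood is 111; the next row has 1 there.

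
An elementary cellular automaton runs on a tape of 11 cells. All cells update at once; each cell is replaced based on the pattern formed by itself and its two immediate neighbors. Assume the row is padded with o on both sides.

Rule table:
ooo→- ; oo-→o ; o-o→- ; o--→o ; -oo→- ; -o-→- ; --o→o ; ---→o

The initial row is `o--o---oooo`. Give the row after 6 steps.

step 1: ooo-ooo----
step 2: --o---ooooo
step 3: oo-ooo-----
step 4: -o---oooooo
step 5: --ooo------
step 6: oo--ooooooo

oo--ooooooo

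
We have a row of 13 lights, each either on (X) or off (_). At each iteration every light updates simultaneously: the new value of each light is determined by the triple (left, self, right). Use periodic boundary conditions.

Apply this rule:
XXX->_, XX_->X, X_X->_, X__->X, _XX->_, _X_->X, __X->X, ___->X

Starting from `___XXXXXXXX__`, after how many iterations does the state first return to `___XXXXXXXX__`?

26

XXX_______XXX
__XXXXXXXX___
XX_______XXXX
_XXXXXXXX____
X_______XXXXX
XXXXXXXX_____
_______XXXXXX
XXXXXXX_____X
______XXXXXX_
XXXXXX_____XX
_____XXXXXX__
XXXXX_____XXX
____XXXXXX___
XXXX_____XXXX
___XXXXXX____
XXX_____XXXXX
__XXXXXX_____
XX_____XXXXXX
_XXXXXX______
X_____XXXXXXX
XXXXXX_______
_____XXXXXXXX
XXXXX_______X
____XXXXXXXX_
XXXX_______XX
___XXXXXXXX__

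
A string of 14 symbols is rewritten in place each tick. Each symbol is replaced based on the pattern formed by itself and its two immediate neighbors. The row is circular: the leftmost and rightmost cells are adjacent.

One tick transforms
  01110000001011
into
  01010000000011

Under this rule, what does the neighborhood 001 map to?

0

At position 9 the neighborhood is 001; the next row has 0 there.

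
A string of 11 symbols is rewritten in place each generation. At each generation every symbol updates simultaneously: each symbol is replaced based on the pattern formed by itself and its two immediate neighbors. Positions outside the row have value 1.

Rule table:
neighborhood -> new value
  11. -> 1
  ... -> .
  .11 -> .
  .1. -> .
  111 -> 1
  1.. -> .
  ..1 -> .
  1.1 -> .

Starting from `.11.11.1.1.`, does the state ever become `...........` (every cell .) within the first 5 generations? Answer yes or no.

yes

..1..1.....
...........
all cells are . at generation 2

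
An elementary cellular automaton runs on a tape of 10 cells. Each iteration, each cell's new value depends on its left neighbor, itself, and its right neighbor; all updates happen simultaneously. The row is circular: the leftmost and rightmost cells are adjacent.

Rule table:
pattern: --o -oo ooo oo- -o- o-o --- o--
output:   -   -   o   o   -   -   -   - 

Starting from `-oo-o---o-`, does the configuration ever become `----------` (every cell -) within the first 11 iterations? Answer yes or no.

--o-------
----------
all cells are - at iteration 2

yes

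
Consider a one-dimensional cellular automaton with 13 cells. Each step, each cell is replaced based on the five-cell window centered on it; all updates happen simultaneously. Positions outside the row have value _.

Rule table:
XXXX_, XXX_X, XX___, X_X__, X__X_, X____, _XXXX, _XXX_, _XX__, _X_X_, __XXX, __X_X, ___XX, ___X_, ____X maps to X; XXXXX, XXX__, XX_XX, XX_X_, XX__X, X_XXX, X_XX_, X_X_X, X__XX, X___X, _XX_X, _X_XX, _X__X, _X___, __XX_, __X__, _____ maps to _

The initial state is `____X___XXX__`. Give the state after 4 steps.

step 1: __XX___XXX_XX
step 2: XX_XX_XXXX__X
step 3: _______XX__X_
step 4: _____XX_X_X__

_____XX_X_X__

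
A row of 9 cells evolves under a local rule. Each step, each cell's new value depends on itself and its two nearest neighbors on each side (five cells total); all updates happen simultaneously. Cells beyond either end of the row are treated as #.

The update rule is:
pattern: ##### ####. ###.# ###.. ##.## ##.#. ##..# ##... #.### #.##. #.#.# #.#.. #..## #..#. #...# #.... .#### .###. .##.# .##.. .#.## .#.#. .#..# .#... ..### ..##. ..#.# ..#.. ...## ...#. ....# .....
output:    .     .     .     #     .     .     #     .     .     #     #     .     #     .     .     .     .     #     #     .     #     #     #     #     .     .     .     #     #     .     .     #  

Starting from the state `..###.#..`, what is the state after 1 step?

##.#...##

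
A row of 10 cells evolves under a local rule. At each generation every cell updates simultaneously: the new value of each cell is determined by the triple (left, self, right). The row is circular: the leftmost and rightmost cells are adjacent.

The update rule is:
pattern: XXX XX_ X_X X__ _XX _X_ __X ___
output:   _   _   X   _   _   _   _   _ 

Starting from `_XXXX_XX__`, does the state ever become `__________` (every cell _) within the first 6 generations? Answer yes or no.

yes

generation 1: _____X____
generation 2: __________
all cells are _ at generation 2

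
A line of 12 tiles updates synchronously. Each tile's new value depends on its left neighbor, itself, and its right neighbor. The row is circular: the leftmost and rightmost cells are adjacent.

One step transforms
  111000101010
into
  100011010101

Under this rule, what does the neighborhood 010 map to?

0

At position 6 the neighborhood is 010; the next row has 0 there.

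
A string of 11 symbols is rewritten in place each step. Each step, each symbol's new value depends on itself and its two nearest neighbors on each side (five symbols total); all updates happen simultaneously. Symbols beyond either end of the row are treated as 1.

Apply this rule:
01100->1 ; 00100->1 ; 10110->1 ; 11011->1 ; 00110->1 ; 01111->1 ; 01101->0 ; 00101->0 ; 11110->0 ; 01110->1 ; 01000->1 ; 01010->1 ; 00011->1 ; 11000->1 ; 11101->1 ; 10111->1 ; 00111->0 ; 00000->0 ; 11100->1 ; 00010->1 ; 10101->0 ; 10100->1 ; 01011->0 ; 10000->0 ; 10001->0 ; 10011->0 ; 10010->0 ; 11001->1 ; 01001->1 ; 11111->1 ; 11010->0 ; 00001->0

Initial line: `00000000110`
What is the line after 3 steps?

10000001101
11000011011
01100110111

01100110111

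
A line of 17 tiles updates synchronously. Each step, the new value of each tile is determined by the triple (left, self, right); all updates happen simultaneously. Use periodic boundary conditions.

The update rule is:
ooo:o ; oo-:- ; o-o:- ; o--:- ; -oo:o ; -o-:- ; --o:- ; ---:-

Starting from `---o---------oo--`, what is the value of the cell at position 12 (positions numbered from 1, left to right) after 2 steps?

-------------o---
-----------------
position 12 holds -

-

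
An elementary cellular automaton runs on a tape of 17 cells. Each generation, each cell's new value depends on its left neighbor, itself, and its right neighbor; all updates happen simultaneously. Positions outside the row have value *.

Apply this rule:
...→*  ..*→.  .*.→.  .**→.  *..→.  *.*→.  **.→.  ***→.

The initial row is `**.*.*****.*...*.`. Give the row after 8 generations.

.***********...*.

.............*...
.***********...*.
.............*...  (repeats generation 1; period 2)
generation 8: .***********...*.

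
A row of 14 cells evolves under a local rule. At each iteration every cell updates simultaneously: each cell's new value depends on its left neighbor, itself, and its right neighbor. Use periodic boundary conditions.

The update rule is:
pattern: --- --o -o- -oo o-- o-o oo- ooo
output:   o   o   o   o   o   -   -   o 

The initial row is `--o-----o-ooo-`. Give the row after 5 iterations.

ooooooooo-oo-o
oooooooo--o--o
ooooooo-oooooo
oooooo--oooooo
ooooo-oooooooo

ooooo-oooooooo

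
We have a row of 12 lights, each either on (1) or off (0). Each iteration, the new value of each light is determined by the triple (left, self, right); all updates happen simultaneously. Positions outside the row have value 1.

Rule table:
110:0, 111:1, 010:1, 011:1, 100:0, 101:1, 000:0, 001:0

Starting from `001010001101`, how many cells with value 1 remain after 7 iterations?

5

001110001011
001100001111
001000001111
001000001111  (fixed point — unchanged through iteration 7)
count of 1: 5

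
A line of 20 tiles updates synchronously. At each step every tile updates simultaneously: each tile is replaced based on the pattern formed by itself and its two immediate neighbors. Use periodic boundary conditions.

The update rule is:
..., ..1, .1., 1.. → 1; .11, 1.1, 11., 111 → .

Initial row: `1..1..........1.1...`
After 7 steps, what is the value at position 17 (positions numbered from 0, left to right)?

step 1: 111111111111111.1111
step 2: ....................
step 3: 11111111111111111111
step 4: ....................  (repeats step 2; period 2)
step 7: 11111111111111111111
position 17 holds 1

1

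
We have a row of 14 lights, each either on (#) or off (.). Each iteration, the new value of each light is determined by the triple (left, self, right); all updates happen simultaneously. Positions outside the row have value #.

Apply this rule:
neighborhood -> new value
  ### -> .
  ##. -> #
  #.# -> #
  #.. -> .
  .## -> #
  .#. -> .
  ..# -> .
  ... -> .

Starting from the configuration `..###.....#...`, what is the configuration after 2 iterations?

...#..........

iteration 1: ..#.#.........
iteration 2: ...#..........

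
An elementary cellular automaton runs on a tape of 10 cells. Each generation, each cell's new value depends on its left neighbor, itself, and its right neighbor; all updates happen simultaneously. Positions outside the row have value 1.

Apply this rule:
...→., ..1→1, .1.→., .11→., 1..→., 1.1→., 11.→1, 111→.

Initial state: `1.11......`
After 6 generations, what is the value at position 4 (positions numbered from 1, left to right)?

.

1..1.....1
1.1.....1.
1......1..
1.....1..1
1....1..1.
1...1..1..
position 4 holds .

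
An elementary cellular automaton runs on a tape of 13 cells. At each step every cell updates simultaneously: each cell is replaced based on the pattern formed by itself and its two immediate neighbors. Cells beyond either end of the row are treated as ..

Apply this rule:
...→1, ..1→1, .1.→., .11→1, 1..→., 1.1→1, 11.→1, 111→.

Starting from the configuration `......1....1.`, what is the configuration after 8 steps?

1..........1.

111111..111..
1....1.11.1.1
..111.1111.1.
111.111..11..
1.111.1.111.1
.11.11.11.11.
111111111111.
1..........1.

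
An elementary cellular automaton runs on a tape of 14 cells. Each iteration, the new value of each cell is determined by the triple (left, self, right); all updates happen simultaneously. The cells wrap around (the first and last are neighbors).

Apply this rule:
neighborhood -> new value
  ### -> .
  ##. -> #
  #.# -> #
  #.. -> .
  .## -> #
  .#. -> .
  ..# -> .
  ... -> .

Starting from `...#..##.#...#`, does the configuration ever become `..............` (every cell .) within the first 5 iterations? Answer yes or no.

yes

......###.....
......#.#.....
.......#......
..............
all cells are . at iteration 4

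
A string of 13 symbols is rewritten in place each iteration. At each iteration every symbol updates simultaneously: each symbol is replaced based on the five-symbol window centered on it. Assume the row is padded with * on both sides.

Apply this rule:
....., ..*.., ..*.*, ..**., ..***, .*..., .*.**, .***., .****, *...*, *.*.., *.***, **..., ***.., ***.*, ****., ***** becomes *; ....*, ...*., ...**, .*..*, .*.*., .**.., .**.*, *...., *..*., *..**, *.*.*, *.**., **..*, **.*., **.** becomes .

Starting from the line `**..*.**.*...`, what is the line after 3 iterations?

iteration 1: **..**...***.
iteration 2: **..*.**.***.
iteration 3: **..**...***.

**..**...***.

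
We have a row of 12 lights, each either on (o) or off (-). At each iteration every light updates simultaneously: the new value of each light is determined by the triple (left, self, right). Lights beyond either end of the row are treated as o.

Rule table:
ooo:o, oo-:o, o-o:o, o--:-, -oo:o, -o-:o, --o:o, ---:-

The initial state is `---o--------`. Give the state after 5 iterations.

oooo---ooooo

--oo-------o
-ooo------oo
oooo-----ooo
oooo----oooo
oooo---ooooo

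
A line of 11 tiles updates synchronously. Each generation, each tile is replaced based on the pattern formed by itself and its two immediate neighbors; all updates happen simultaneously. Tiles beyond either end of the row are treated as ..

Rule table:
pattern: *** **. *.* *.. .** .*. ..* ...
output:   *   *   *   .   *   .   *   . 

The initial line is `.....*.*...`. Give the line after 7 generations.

*..........

....*.*....
...*.*.....
..*.*......
.*.*.......
*.*........
.*.........
*..........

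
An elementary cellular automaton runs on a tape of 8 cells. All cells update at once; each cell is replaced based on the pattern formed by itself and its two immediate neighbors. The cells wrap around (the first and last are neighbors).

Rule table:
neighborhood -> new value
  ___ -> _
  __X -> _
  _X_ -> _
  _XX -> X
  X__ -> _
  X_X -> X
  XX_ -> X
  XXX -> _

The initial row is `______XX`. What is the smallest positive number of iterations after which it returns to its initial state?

1

______XX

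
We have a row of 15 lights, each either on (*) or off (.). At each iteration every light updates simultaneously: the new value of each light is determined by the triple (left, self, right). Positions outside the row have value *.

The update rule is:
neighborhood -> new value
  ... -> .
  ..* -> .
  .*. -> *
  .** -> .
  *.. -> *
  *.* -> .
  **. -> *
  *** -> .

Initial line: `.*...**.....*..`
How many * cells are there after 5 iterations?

7

.**...**....**.
..**...**....*.
*..**...**...*.
**..**...**..*.
.**..**...**.*.
count of *: 7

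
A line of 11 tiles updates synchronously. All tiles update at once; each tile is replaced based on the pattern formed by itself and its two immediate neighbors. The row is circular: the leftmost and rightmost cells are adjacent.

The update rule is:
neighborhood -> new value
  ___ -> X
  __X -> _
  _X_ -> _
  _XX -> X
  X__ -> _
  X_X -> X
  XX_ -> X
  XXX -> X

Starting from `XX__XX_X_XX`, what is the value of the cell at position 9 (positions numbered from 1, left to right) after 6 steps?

X

step 1: XX__XXX_XXX
step 2: XX__XXXXXXX
step 3: XX__XXXXXXX  (fixed point — unchanged through step 6)
position 9 holds X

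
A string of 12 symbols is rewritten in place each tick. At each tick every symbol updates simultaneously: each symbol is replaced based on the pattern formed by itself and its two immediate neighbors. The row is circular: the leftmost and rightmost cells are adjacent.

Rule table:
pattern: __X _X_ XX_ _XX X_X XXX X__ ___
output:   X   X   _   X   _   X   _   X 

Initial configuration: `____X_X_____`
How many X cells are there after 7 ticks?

8

XXXXX_X_XXXX
XXXX__X_XXXX
XXX__XX_XXXX
XX__XX__XXXX
X__XX__XXXXX
__XX__XXXXXX
_XX__XXXXXX_
count of X: 8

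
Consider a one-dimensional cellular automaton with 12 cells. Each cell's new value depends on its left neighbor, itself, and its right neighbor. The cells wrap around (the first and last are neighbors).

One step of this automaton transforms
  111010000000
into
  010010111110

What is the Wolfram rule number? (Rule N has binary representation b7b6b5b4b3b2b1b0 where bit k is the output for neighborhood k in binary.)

position 1: 111 → 1  (bit 7 = 1)
position 2: 110 → 0  (bit 6 = 0)
position 3: 101 → 0  (bit 5 = 0)
position 5: 100 → 0  (bit 4 = 0)
position 0: 011 → 0  (bit 3 = 0)
position 4: 010 → 1  (bit 2 = 1)
position 11: 001 → 0  (bit 1 = 0)
position 6: 000 → 1  (bit 0 = 1)
bits b7..b0 = 10000101 = 133

133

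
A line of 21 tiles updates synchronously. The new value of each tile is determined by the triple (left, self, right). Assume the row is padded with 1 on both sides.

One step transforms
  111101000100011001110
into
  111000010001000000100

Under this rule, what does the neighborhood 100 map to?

At position 6 the neighborhood is 100; the next row has 0 there.

0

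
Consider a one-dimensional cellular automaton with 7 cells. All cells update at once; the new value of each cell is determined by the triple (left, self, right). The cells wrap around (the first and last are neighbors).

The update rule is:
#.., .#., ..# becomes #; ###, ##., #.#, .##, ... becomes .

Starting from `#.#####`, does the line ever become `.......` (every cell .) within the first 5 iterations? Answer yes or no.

.......
all cells are . at iteration 1

yes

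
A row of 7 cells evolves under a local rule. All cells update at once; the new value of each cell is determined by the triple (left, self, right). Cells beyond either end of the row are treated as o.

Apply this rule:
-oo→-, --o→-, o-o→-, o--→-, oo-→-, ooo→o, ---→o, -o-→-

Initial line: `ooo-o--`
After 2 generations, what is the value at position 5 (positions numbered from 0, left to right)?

oo-----
o--ooo-
position 5 holds o

o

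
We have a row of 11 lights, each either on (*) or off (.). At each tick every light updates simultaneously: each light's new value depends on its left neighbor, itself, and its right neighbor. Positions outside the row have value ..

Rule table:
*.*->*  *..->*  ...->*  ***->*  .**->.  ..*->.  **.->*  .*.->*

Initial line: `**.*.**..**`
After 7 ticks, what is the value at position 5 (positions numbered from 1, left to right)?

*

.****.**..*
..****.**.*
*..****.***
**..****.**
.**..****.*
..**..*****
*..**..****
position 5 holds *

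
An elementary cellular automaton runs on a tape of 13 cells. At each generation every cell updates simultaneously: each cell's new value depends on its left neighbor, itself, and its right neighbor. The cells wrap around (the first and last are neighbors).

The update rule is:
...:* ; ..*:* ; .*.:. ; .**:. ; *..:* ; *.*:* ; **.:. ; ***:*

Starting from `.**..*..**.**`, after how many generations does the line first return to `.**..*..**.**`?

2

generation 1: *..**.**..*..
generation 2: .**..*..**.**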